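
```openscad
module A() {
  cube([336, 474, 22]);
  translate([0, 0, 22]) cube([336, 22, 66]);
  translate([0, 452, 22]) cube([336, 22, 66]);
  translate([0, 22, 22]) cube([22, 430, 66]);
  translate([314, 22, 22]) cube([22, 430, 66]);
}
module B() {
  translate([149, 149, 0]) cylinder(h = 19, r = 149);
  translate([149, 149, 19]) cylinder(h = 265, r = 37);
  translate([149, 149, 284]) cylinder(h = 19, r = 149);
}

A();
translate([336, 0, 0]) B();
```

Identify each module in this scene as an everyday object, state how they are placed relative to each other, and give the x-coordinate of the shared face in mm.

The open box's +x face and the spool's −x face are both at x = 336 mm.

A is an open box. B is a spool. The spool is against the open box's +x side, with their −y faces flush. The x-coordinate of the shared face is 336 mm.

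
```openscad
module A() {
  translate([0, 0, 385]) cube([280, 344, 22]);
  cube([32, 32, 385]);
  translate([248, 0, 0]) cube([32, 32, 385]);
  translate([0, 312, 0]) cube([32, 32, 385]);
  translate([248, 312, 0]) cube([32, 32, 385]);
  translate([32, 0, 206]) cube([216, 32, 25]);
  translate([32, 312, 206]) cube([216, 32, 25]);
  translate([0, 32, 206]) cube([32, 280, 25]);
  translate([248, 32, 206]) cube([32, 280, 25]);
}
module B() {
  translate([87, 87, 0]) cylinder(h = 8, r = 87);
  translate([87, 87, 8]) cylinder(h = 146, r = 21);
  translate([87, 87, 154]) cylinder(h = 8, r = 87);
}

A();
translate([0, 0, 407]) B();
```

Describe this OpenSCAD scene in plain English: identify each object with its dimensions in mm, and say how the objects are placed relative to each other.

A is a four-legged stool. The seat is a 280×344×22 mm slab whose top surface is at z = 407 mm; four square legs, each 32×32 mm in cross-section, run from the floor (z = 0) to the underside of the seat, each flush with a corner of the seat. Four stretchers, 32 mm wide and 25 mm tall, connect adjacent legs with their undersides at z = 206 mm, each running between the inner faces of the legs it joins and aligned with the legs' outer faces on the other axis.

B is a spool: two coaxial disc flanges of radius 87 mm and thickness 8 mm, joined by a core cylinder of radius 21 mm and height 146 mm. The lower flange rests on z = 0 and the three cylinders share a vertical axis.

The spool is on top of the stool.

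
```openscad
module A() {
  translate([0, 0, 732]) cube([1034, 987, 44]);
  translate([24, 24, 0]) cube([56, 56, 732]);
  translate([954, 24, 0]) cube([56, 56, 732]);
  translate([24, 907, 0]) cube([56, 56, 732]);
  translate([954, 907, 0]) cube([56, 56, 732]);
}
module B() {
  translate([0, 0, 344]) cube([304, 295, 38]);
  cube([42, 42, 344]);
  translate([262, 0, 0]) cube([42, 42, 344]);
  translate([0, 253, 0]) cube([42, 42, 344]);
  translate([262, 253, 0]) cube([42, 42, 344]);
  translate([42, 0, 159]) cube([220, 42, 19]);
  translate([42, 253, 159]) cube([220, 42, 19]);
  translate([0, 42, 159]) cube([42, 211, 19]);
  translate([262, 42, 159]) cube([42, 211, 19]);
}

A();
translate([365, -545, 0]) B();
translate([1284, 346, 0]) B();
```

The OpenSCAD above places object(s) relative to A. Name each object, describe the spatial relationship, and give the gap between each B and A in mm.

Each stool's nearest face is 250 mm from the table's bounding box.

A is a table. B is a stool. Two stools sit around the table at the −y, +x sides. The gap between each stool and the table is 250 mm.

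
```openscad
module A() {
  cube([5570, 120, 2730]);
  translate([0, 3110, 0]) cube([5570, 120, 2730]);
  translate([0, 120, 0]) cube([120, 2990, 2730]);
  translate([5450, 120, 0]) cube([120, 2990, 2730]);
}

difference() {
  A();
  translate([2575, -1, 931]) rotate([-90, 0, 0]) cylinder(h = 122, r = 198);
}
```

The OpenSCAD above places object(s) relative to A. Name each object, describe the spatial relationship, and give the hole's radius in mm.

A is a house frame. The house frame has a circular hole through its front wall. The hole's radius is 198 mm.

The subtracted cylinder has r = 198 mm.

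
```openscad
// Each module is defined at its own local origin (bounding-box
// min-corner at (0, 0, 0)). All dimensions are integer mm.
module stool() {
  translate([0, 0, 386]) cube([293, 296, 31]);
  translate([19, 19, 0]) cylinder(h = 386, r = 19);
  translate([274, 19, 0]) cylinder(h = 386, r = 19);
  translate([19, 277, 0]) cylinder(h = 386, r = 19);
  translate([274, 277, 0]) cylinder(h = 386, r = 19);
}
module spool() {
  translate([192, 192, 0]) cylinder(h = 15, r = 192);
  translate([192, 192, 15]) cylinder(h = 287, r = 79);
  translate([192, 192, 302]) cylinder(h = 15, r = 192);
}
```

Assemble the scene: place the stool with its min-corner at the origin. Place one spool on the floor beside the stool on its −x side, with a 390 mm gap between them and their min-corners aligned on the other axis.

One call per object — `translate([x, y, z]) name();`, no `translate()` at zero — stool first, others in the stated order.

stool();
translate([-774, 0, 0]) spool();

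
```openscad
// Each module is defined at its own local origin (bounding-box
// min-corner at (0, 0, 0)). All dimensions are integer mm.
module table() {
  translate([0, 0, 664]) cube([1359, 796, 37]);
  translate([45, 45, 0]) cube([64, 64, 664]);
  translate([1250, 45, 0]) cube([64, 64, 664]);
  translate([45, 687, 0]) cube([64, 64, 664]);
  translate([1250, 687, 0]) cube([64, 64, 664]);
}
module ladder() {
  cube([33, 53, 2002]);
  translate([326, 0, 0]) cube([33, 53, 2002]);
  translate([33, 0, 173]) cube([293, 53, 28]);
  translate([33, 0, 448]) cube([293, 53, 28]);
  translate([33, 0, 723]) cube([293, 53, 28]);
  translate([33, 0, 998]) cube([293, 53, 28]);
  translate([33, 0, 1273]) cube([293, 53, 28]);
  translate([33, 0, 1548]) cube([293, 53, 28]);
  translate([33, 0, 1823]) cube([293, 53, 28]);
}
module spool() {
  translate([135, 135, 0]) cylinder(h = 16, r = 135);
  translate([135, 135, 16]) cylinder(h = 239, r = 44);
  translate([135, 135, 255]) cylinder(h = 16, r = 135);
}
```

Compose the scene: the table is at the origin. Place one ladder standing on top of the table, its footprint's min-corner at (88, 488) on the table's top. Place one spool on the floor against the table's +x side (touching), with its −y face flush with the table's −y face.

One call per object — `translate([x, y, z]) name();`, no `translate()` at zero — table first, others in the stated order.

table();
translate([88, 488, 701]) ladder();
translate([1359, 0, 0]) spool();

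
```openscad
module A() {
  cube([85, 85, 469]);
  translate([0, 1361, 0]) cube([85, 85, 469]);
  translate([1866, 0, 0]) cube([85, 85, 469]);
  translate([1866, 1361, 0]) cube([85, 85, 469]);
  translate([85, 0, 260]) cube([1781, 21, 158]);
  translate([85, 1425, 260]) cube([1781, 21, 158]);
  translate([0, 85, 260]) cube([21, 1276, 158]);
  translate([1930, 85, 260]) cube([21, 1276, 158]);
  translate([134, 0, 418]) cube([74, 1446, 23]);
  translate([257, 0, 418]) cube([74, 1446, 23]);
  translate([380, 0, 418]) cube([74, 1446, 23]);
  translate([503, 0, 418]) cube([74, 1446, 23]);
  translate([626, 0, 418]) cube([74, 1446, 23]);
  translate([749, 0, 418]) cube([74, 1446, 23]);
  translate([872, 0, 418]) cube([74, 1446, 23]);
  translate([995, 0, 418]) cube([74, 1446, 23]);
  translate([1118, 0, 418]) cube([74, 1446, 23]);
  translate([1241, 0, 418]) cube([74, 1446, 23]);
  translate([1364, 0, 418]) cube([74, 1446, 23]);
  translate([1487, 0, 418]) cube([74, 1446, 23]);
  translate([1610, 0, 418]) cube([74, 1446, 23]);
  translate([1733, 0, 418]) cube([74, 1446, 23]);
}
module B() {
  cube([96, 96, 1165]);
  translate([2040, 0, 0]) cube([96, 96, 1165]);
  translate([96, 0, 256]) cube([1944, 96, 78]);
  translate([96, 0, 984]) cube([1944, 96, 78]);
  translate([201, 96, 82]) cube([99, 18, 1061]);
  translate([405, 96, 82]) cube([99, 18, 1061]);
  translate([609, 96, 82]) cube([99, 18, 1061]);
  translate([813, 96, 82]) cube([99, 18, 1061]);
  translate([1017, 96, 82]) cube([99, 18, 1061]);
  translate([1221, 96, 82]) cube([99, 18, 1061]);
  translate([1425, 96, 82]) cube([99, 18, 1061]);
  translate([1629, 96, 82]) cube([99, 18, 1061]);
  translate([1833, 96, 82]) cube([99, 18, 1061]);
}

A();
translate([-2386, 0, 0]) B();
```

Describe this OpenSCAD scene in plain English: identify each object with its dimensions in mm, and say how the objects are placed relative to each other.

A is a bed frame 1951 mm long (x) by 1446 mm wide (y). Four 85×85 mm corner posts, 469 mm tall, at the corners of the footprint. Four rails of 21 mm thickness and 158 mm height run between adjacent posts with their undersides at z = 260 mm, their outer faces flush with the outside of the frame (the two x-running rails run between the posts' inner faces; the two y-running rails run between the posts' inner faces). 14 slats, each 74 mm wide (x) and 23 mm thick, lie across the top of the two x-running rails, running the full 1446 mm width of the frame in y; the slats are evenly spaced along x between the inner faces of the end posts with equal gaps (rounded down to the nearest mm) at the −x end and between each pair — any rounding remainder accumulates at the +x end.

B is a fence section. Two 96×96 mm posts, 1165 mm tall, stand on the floor with a clear span of 1944 mm between their inner faces. Two horizontal rails of 96×78 mm section span the gap between the posts with their undersides at z = 256 mm and z = 984 mm, flush with the posts' −y face. 9 pickets, each 99 mm wide, 18 mm thick and 1061 mm tall, are fixed to the +y face of the rails with their bottoms at z = 82 mm, evenly spaced across the span with equal gaps (rounded down to the nearest mm) at the −x end and between each pair — any rounding remainder accumulates at the +x end.

The fence section is on the floor beside the bed frame on its −x side.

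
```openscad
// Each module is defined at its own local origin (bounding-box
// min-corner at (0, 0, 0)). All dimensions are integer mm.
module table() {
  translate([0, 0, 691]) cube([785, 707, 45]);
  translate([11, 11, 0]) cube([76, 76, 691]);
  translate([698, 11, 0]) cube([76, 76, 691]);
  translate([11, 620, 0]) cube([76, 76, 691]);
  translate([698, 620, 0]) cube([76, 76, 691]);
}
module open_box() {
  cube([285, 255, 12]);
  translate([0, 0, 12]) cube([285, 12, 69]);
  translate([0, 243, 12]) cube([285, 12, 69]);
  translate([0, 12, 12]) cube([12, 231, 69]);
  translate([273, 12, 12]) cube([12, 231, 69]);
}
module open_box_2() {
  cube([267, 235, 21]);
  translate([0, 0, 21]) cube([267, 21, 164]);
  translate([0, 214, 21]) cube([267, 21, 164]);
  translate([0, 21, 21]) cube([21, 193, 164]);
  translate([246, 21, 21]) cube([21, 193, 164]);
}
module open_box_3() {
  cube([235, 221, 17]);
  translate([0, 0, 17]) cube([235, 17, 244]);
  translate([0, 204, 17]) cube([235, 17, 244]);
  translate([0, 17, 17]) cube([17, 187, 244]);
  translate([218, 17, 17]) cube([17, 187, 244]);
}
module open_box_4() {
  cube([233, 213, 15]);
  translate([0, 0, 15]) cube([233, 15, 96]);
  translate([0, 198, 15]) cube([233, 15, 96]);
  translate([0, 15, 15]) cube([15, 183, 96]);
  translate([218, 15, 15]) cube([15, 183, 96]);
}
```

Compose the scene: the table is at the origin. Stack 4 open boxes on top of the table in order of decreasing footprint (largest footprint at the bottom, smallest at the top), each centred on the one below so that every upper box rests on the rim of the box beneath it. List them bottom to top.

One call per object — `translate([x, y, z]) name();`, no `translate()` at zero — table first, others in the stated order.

table();
translate([250, 226, 736]) open_box();
translate([259, 236, 817]) open_box_2();
translate([275, 243, 1002]) open_box_3();
translate([276, 247, 1263]) open_box_4();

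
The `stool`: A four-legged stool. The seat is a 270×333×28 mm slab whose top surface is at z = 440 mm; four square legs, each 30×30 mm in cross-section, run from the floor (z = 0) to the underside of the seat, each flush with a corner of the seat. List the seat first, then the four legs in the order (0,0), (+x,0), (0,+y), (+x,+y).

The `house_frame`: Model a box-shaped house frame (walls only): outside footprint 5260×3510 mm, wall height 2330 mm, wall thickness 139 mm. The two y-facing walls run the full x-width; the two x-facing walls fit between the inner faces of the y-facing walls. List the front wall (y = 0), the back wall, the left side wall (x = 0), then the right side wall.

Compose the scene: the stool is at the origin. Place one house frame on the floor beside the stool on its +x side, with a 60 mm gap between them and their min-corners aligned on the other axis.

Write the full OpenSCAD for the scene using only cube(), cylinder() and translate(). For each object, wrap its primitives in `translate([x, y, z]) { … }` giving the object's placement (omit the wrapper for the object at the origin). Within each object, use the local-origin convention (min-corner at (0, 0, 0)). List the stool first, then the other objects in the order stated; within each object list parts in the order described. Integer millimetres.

translate([0, 0, 412]) cube([270, 333, 28]);
cube([30, 30, 412]);
translate([240, 0, 0]) cube([30, 30, 412]);
translate([0, 303, 0]) cube([30, 30, 412]);
translate([240, 303, 0]) cube([30, 30, 412]);
translate([330, 0, 0]) {
  cube([5260, 139, 2330]);
  translate([0, 3371, 0]) cube([5260, 139, 2330]);
  translate([0, 139, 0]) cube([139, 3232, 2330]);
  translate([5121, 139, 0]) cube([139, 3232, 2330]);
}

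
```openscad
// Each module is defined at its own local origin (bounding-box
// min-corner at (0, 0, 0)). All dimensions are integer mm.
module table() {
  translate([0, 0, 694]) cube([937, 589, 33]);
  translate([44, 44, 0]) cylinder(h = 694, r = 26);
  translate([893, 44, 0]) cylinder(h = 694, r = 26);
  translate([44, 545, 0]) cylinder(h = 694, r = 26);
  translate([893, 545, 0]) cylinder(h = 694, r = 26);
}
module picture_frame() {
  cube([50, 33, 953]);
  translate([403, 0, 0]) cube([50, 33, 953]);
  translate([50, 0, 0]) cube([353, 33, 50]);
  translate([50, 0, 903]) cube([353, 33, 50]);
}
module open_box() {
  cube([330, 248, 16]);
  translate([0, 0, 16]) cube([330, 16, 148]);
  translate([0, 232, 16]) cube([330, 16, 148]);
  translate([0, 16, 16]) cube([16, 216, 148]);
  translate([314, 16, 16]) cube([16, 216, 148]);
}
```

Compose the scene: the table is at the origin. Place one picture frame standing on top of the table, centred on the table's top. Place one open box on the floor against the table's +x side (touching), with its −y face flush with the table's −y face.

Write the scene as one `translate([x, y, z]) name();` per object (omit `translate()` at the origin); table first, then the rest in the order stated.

table();
translate([242, 278, 727]) picture_frame();
translate([937, 0, 0]) open_box();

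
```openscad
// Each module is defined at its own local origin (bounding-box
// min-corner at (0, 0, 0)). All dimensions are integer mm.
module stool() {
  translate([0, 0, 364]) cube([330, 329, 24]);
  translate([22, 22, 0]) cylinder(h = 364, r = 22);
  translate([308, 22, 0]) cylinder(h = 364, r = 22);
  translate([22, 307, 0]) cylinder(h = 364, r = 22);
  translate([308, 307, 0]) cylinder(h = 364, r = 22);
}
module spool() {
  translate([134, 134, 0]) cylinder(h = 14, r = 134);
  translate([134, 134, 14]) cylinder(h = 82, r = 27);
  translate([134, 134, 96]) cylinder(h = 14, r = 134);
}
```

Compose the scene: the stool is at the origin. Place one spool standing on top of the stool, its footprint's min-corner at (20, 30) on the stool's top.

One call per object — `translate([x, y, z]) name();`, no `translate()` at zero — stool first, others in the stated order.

stool();
translate([20, 30, 388]) spool();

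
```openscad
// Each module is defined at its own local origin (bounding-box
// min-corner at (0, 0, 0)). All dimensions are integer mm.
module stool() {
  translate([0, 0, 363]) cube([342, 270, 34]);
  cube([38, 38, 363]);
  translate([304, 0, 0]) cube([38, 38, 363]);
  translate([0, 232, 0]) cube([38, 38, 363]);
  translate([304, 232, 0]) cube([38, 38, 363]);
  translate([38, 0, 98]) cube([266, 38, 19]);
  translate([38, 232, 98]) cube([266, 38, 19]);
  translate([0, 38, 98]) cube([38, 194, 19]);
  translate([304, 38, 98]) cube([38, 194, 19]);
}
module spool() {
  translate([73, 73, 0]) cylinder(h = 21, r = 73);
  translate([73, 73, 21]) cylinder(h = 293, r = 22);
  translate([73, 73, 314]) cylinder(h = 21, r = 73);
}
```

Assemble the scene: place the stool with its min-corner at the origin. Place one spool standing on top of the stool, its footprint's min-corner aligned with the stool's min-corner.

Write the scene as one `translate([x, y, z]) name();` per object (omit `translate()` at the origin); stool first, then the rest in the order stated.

stool();
translate([0, 0, 397]) spool();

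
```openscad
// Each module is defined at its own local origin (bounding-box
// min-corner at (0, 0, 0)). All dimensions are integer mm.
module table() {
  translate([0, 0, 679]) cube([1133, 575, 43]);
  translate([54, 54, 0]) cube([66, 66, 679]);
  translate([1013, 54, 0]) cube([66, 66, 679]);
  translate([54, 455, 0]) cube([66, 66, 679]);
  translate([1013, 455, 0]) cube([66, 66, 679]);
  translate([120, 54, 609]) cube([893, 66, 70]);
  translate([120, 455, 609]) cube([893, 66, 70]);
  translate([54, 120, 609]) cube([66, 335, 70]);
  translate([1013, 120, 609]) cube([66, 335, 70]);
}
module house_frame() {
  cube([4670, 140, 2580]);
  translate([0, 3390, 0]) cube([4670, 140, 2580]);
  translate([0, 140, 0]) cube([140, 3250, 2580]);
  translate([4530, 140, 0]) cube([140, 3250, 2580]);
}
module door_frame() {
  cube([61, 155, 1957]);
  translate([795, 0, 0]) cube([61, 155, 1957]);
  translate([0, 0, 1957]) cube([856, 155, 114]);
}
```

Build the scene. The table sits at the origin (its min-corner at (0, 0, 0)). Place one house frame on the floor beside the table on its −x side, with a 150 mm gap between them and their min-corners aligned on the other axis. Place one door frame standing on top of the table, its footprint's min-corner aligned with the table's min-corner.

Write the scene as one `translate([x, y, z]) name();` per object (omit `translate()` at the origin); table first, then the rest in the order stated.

table();
translate([-4820, 0, 0]) house_frame();
translate([0, 0, 722]) door_frame();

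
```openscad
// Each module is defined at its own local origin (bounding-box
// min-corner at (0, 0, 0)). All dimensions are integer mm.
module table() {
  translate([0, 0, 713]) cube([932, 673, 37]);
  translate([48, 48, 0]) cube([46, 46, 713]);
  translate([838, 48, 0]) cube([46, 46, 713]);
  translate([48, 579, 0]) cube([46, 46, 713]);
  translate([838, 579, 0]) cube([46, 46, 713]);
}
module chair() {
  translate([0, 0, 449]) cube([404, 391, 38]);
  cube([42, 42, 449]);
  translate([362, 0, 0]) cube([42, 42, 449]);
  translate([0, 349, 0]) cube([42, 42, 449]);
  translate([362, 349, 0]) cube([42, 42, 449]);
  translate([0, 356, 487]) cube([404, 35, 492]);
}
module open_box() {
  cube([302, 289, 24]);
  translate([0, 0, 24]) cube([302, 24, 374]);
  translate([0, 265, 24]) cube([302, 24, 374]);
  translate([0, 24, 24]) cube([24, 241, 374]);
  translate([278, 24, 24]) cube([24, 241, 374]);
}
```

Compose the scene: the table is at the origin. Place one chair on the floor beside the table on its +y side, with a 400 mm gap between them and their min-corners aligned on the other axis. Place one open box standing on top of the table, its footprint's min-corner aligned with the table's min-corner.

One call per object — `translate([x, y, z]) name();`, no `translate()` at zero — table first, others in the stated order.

table();
translate([0, 1073, 0]) chair();
translate([0, 0, 750]) open_box();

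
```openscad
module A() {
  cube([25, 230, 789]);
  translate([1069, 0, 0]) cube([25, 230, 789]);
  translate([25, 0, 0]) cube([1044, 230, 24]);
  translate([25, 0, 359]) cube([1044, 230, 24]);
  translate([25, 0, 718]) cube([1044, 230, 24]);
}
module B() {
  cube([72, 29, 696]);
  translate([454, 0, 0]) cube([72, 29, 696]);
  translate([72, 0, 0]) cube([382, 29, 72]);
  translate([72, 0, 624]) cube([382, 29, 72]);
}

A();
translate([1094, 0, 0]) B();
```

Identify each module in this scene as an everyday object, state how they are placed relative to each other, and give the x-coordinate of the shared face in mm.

A is a bookshelf. B is a picture frame. The picture frame is against the bookshelf's +x side, with their −y faces flush. The x-coordinate of the shared face is 1094 mm.

The bookshelf's +x face and the picture frame's −x face are both at x = 1094 mm.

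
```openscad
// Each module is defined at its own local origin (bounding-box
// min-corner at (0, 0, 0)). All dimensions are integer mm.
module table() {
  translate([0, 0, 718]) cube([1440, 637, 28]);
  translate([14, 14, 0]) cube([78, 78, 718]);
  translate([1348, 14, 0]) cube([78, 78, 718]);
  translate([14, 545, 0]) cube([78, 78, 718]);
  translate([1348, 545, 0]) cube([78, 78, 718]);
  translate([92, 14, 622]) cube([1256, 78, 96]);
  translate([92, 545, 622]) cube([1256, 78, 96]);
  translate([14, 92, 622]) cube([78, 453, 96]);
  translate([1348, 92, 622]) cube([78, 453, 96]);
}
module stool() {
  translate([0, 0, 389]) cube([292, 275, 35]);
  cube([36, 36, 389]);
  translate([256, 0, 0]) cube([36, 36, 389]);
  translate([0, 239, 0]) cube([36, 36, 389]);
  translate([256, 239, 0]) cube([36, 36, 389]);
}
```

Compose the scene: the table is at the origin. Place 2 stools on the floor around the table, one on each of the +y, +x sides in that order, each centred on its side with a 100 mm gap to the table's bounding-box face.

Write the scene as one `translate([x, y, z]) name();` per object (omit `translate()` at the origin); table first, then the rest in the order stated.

table();
translate([574, 737, 0]) stool();
translate([1540, 181, 0]) stool();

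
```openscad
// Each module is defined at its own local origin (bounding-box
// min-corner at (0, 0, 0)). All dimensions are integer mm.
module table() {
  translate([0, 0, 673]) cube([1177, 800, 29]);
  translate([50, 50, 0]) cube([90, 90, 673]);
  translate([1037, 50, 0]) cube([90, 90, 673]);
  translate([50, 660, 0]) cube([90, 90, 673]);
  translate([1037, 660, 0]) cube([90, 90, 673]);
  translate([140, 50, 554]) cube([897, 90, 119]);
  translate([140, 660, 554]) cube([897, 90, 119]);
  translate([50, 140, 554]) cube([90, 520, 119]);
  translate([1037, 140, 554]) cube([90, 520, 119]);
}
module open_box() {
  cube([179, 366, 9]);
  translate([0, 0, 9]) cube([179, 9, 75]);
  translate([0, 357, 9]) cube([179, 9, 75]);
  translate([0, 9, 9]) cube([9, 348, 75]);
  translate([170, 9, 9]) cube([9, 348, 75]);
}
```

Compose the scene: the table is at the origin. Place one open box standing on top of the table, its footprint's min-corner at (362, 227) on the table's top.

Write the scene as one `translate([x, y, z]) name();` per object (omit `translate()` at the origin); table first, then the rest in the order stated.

table();
translate([362, 227, 702]) open_box();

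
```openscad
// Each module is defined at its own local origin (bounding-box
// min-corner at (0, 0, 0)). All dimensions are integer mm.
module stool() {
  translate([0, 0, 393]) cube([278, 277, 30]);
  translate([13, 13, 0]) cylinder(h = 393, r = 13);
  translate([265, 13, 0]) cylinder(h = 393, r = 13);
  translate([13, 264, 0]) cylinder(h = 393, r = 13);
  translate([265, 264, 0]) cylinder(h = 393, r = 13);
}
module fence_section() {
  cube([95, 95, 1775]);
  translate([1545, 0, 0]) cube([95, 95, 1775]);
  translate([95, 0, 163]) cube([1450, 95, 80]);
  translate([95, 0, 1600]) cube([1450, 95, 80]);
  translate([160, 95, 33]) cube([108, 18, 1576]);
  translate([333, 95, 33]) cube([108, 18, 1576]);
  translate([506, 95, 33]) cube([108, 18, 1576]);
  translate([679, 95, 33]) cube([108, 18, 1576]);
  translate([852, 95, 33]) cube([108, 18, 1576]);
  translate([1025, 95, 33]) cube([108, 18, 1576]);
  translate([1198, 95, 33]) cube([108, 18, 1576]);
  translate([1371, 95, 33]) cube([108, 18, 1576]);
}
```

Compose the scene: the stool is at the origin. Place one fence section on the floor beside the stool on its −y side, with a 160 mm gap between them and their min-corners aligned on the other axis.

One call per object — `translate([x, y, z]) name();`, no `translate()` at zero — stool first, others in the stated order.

stool();
translate([0, -273, 0]) fence_section();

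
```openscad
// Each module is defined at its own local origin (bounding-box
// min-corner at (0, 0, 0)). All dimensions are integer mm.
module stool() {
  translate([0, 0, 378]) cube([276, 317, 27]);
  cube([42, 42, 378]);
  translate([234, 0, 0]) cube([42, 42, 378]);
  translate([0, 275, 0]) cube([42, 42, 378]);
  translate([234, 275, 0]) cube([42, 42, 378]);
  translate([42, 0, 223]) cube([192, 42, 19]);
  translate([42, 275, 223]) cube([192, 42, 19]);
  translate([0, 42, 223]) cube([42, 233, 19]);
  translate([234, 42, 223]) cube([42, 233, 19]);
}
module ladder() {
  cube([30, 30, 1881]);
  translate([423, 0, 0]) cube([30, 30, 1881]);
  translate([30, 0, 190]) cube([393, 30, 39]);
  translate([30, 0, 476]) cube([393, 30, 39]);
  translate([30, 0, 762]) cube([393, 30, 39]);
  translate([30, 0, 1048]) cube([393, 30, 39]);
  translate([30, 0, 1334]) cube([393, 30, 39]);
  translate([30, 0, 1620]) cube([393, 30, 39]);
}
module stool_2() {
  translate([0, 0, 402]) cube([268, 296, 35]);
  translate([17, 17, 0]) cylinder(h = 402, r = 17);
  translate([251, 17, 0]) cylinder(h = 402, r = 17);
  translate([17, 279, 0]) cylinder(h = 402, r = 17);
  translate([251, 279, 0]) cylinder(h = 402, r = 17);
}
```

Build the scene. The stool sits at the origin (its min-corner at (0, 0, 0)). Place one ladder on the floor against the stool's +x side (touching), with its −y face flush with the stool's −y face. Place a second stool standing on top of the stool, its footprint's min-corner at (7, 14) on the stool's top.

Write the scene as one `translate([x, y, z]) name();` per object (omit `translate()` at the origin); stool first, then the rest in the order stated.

stool();
translate([276, 0, 0]) ladder();
translate([7, 14, 405]) stool_2();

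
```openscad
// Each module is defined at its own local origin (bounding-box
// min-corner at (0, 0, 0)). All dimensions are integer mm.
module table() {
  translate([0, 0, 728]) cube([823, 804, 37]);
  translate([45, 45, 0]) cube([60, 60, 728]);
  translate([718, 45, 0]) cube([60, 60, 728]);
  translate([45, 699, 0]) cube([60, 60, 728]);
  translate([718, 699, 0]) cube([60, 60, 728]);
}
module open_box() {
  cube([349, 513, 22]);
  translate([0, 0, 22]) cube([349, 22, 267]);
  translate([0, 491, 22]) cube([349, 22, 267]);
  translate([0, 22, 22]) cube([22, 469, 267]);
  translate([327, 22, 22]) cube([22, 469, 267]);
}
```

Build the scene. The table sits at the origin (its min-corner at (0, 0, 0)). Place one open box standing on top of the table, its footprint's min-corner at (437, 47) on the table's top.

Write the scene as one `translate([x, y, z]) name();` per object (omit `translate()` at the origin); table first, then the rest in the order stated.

table();
translate([437, 47, 765]) open_box();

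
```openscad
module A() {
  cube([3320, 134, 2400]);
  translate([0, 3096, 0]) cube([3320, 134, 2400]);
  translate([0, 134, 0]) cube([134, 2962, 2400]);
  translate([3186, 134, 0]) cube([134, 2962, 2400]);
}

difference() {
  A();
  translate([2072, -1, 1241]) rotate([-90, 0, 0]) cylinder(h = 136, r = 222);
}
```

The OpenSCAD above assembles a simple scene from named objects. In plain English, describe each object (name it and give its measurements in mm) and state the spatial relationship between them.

A is the wall frame of a small rectangular building: four walls, each 2400 mm tall and 134 mm thick, enclosing a footprint 3320 mm (x) by 3230 mm (y) outside-to-outside, with no floor or roof. The front and back walls (the −y and +y sides) span the full width; the two side walls fit between them.

The house frame has a circular hole of radius 222 mm through its front wall, centred at (x = 2072, z = 1241).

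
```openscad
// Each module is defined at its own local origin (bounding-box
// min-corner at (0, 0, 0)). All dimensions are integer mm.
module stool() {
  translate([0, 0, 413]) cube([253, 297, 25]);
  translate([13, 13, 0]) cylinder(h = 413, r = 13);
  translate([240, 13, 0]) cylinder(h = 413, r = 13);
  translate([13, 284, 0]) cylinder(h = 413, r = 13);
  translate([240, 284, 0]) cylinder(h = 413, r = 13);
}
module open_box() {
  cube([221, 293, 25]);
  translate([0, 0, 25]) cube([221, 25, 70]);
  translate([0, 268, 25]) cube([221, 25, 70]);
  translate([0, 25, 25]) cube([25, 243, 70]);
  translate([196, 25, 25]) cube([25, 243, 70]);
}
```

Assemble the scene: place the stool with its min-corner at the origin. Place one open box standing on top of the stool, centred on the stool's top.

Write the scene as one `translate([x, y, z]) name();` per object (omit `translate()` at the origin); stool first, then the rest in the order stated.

stool();
translate([16, 2, 438]) open_box();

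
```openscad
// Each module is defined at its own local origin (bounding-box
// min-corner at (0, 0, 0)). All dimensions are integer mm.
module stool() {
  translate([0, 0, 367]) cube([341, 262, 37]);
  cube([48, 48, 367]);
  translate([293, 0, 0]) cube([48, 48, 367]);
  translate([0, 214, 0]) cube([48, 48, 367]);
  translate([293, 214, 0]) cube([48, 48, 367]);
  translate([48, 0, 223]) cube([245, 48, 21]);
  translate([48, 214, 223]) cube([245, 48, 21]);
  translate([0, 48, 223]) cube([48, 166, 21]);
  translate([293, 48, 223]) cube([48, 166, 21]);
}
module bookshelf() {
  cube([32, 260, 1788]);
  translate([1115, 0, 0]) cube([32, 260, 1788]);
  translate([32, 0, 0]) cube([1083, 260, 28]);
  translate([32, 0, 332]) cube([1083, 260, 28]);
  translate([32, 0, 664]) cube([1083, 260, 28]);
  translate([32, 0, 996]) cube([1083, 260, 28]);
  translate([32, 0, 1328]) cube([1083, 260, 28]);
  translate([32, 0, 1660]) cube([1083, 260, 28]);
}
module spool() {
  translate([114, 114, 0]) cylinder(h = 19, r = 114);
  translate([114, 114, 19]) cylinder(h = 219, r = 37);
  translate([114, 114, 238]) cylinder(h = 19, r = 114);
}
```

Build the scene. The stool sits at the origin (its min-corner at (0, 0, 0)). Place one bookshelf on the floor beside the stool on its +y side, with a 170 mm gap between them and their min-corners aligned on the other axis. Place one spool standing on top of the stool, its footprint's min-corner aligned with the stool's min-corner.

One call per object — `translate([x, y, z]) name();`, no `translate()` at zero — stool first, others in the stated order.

stool();
translate([0, 432, 0]) bookshelf();
translate([0, 0, 404]) spool();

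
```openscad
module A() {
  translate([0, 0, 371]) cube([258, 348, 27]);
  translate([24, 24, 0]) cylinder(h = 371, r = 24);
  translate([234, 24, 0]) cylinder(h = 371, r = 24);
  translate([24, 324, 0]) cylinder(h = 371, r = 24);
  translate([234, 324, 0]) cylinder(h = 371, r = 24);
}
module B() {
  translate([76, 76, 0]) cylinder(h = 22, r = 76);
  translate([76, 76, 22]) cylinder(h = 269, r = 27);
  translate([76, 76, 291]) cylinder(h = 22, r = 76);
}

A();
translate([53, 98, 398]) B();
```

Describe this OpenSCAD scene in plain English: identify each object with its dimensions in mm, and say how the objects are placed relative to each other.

A is a simple wooden stool: a rectangular seat 258 mm (x) by 348 mm (y), 27 mm thick, top face at z = 398 mm, on four round legs, each 48 mm in diameter. The legs rest on z = 0, each leg's axis is inset half a diameter from the nearest pair of seat edges (so the leg's bounding box is flush with the corner).

B is a spool: two coaxial disc flanges of radius 76 mm and thickness 22 mm, joined by a core cylinder of radius 27 mm and height 269 mm. The lower flange rests on z = 0 and the three cylinders share a vertical axis.

The spool is on top of the stool, centred.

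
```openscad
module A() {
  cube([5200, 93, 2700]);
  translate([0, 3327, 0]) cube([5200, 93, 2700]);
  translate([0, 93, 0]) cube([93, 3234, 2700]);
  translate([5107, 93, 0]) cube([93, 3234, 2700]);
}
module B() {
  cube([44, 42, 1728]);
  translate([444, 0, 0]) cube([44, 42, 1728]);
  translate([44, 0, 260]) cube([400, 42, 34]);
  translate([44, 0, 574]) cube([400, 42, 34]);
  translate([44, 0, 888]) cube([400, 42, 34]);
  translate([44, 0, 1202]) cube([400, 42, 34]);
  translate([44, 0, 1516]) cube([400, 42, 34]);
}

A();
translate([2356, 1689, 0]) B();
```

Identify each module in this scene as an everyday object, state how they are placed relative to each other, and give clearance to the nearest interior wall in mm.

A is a house frame. B is a ladder. The ladder sits inside the house frame, centred. The clearance to the nearest interior wall is 1596 mm.

Clearances: x = 2263, y = 1596; minimum 1596 mm.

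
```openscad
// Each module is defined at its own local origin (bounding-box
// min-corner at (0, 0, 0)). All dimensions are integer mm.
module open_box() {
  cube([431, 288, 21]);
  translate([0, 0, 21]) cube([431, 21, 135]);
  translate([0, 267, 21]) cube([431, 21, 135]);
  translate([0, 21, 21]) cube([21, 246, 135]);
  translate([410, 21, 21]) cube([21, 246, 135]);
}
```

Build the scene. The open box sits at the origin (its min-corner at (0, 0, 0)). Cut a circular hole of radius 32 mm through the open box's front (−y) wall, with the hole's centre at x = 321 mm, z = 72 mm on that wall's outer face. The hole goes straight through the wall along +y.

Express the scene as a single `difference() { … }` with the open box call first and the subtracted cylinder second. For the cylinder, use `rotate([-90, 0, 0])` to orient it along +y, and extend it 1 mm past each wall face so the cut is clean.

difference() {
  open_box();
  translate([321, -1, 72]) rotate([-90, 0, 0]) cylinder(h = 23, r = 32);
}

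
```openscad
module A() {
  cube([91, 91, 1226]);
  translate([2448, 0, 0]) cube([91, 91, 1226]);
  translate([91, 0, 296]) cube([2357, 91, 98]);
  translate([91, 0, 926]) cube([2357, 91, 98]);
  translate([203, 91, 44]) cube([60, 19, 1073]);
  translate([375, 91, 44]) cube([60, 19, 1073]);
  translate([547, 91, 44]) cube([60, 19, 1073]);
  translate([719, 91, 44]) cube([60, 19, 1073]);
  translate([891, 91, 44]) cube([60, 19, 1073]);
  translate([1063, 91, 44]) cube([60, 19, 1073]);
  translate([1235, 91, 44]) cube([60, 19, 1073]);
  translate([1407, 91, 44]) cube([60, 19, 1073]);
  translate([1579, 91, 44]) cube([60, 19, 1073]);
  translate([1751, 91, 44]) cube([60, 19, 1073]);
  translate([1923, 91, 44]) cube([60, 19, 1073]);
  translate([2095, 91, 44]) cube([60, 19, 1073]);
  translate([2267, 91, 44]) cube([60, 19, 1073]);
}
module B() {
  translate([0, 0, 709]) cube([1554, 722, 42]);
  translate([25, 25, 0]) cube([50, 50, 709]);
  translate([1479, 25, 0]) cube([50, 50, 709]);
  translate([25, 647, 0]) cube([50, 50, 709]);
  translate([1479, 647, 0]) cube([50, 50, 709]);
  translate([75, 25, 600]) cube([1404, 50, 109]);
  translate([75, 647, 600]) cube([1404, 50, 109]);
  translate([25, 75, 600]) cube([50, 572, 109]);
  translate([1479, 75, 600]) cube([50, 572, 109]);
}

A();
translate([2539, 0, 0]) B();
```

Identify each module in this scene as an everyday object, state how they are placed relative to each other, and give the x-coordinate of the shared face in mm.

A is a fence section. B is a table. The table is against the fence section's +x side, with their −y faces flush. The x-coordinate of the shared face is 2539 mm.

The fence section's +x face and the table's −x face are both at x = 2539 mm.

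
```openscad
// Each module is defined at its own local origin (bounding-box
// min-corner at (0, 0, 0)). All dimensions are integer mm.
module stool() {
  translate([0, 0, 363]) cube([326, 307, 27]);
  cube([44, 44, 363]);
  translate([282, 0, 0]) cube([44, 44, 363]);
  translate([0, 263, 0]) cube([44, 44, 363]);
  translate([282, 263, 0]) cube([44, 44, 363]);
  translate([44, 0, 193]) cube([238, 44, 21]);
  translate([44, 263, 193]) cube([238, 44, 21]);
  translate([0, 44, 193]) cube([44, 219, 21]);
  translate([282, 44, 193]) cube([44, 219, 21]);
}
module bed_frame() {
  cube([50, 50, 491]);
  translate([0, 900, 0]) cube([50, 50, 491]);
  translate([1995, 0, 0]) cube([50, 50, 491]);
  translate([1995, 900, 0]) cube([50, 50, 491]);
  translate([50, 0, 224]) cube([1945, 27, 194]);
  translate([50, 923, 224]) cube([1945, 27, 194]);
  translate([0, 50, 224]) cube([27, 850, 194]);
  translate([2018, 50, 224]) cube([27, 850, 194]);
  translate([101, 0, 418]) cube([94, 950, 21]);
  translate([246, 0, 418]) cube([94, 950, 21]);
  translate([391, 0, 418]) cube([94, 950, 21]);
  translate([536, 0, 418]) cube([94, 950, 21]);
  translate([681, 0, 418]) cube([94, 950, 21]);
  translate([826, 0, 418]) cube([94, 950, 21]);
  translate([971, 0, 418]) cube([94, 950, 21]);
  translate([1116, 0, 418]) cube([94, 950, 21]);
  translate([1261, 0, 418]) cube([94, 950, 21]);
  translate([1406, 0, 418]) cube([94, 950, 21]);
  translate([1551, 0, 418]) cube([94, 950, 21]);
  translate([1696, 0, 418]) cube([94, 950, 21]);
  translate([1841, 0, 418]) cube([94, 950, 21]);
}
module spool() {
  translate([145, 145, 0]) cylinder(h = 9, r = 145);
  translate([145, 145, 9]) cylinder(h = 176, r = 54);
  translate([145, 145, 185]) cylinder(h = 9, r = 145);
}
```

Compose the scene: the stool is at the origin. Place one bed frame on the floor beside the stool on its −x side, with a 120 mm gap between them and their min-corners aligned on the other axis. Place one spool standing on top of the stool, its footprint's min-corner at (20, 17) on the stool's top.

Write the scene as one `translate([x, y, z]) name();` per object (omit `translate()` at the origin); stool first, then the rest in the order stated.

stool();
translate([-2165, 0, 0]) bed_frame();
translate([20, 17, 390]) spool();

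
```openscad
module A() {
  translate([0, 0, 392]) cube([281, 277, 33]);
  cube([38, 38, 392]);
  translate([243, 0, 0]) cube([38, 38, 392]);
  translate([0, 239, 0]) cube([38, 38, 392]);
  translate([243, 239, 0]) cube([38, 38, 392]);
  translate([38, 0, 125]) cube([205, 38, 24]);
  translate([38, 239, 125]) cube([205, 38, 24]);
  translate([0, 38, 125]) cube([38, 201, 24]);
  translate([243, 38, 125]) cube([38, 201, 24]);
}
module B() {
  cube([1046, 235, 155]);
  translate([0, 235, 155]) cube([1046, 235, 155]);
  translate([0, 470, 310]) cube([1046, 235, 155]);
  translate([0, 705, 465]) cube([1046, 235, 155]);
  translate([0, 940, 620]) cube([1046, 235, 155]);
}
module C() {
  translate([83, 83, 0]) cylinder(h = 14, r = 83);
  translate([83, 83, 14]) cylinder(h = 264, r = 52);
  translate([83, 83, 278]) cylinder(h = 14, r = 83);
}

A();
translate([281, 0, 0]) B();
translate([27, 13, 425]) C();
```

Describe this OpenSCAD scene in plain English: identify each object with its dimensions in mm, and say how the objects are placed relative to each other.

A is a simple wooden stool: a rectangular seat 281 mm (x) by 277 mm (y), 33 mm thick, top face at z = 425 mm, on four square legs, each 38×38 mm in cross-section. The legs rest on z = 0, each flush with a corner of the seat. Four stretchers, 38 mm wide and 24 mm tall, connect adjacent legs with their undersides at z = 125 mm, each running between the inner faces of the legs it joins and aligned with the legs' outer faces on the other axis.

B is a straight staircase of 5 solid steps. Each step is 1046 mm wide (x), 235 mm deep (y, the going) and 155 mm tall (the rise). The first step rests on the floor; each subsequent step sits one going further in +y and one rise higher in +z, directly behind and above the previous step with no overlap.

C is a spool: two coaxial disc flanges of radius 83 mm and thickness 14 mm, joined by a core cylinder of radius 52 mm and height 264 mm. The lower flange rests on z = 0 and the three cylinders share a vertical axis.

The staircase is against the stool's +x side, with their −y faces flush. The spool is on top of the stool.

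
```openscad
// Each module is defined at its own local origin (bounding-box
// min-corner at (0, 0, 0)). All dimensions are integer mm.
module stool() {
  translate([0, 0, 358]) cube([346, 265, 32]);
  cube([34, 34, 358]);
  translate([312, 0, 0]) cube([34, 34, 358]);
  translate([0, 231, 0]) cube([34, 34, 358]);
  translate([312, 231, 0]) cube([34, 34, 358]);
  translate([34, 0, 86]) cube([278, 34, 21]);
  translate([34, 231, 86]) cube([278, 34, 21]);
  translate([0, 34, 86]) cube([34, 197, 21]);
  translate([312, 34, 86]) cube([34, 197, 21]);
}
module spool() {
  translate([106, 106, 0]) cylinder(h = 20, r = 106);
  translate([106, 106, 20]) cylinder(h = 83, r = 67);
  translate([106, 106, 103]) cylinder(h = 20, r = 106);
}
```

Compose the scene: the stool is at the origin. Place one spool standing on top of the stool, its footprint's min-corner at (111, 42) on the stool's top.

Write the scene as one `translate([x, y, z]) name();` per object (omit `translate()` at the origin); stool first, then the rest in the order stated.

stool();
translate([111, 42, 390]) spool();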